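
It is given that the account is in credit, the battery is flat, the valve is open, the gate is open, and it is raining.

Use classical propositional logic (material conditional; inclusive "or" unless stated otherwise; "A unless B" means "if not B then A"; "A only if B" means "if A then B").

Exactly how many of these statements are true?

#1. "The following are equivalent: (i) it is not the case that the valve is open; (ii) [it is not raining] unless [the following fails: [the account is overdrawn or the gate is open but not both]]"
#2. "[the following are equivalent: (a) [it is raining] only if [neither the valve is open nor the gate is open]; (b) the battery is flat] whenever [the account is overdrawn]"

Let R = "the valve is open" (T), U = "it is raining" (T), P = "the account is overdrawn" (F), S = "the gate is open" (T), Q = "the battery is charged" (F).

#1: Parsed as ~R <-> (~U | ~(P xor S))

~R = ~T = F
~U = ~T = F
P xor S = F xor T = T
~(P xor S) = ~T = F
~U | ~(P xor S) = F | F = F
~R <-> (~U | ~(P xor S)) = F <-> F = T
Hence #1 is true.

#2: Parsed as P -> ((U -> (R nor S)) <-> ~Q)

R nor S = T nor T = F
U -> (R nor S) = T -> F = F
~Q = ~F = T
(U -> (R nor S)) <-> ~Q = F <-> T = F
P -> ((U -> (R nor S)) <-> ~Q) = F -> F = T
Hence #2 is true.

2 of the 2 statements are true (#1, #2).

2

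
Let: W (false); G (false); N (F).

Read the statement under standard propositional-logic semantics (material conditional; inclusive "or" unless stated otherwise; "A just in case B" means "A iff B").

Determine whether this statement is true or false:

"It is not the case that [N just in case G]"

Values: N=F, G=F.
This is ~(N <-> G).

N <-> G = F <-> F = T
~(N <-> G) = ~T = F

False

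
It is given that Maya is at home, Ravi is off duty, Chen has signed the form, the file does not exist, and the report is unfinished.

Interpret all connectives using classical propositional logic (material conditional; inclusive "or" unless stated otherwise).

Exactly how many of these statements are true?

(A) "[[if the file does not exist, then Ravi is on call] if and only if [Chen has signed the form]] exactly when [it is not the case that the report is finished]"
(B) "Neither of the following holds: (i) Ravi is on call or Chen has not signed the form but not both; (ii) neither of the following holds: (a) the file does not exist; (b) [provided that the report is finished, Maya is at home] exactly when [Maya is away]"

1

Let S = "the file exists" (F), Q = "Ravi is on call" (F), R = "Chen has signed the form" (T), U = "the report is finished" (F), P = "Maya is at home" (T).

(A): Formalization: ((¬S → Q) ↔ R) ↔ ¬U

¬S = ¬F = T
¬S → Q = T → F = F
(¬S → Q) ↔ R = F ↔ T = F
¬U = ¬F = T
((¬S → Q) ↔ R) ↔ ¬U = F ↔ T = F
Thus (A) is false.

(B): In symbols: (Q ⊕ ¬R) ↓ (¬S ↓ ((U → P) ↔ ¬P))

¬R = ¬T = F
Q ⊕ ¬R = F ⊕ F = F
¬S = ¬F = T
U → P = F → T = T
¬P = ¬T = F
(U → P) ↔ ¬P = T ↔ F = F
¬S ↓ ((U → P) ↔ ¬P) = T ↓ F = F
(Q ⊕ ¬R) ↓ (¬S ↓ ((U → P) ↔ ¬P)) = F ↓ F = T
Thus (B) is true.

Count: 1.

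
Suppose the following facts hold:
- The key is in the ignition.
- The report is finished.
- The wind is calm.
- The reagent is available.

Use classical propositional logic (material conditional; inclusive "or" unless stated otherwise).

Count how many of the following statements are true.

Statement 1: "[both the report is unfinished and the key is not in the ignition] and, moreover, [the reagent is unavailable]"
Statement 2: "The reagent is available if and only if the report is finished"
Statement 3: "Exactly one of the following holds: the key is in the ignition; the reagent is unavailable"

Let R = "the report is finished" (T), K = "the key is in the ignition" (T), G = "the reagent is available" (T).

Statement 1: Formalization: (~R & ~K) & ~G

~R = ~T = F
~K = ~T = F
~R & ~K = F & F = F
~G = ~T = F
(~R & ~K) & ~G = F & F = F
Hence Statement 1 is false.

Statement 2: Parsed as G <-> R

G <-> R = T <-> T = T
Hence Statement 2 is true.

Statement 3: This is K xor ~G.

~G = ~T = F
K xor ~G = T xor F = T
Hence Statement 3 is true.

Count: 2.

2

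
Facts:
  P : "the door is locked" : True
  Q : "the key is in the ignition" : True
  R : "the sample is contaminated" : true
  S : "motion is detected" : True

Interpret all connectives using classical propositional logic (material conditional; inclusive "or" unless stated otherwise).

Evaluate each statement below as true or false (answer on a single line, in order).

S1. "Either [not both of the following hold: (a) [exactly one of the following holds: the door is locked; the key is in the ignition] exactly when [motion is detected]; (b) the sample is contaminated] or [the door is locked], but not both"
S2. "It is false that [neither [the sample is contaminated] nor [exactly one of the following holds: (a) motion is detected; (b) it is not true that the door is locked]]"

S1 F, S2 T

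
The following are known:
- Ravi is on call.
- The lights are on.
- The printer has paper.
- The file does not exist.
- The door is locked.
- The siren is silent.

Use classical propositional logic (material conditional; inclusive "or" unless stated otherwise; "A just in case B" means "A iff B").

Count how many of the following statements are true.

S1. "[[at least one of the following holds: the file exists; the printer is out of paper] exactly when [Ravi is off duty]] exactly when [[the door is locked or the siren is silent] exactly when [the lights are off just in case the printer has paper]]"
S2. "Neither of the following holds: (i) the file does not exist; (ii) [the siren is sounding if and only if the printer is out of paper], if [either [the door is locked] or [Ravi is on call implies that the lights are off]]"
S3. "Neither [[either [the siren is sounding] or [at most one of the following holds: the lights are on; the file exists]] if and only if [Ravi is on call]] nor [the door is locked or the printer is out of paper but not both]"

Let S = "the file exists" (False), R = "the printer has paper" (True), P = "Ravi is on call" (True), U = "the door is locked" (True), V = "the siren is sounding" (False), Q = "the lights are on" (True).

S1: Parsed as ((S or not R) iff not P) iff ((U or not V) iff (not Q iff R))

not R = not True = False
S or not R = False or False = False
not P = not True = False
(S or not R) iff not P = False iff False = True
not V = not False = True
U or not V = True or True = True
not Q = not True = False
not Q iff R = False iff True = False
(U or not V) iff (not Q iff R) = True iff False = False
((S or not R) iff not P) iff ((U or not V) iff (not Q iff R)) = True iff False = False
So S1 is false.

S2: In symbols: not S nor ((U or (P -> not Q)) -> (V iff not R))

not S = not False = True
not Q = not True = False
P -> not Q = True -> False = False
U or (P -> not Q) = True or False = True
not R = not True = False
V iff not R = False iff False = True
(U or (P -> not Q)) -> (V iff not R) = True -> True = True
not S nor ((U or (P -> not Q)) -> (V iff not R)) = True nor True = False
Hence S2 is false.

S3: Formalization: ((V or (Q nand S)) iff P) nor (U xor not R)

Q nand S = True nand False = True
V or (Q nand S) = False or True = True
(V or (Q nand S)) iff P = True iff True = True
not R = not True = False
U xor not R = True xor False = True
((V or (Q nand S)) iff P) nor (U xor not R) = True nor True = False
Hence S3 is false.

0 of the 3 statements are true (none).

0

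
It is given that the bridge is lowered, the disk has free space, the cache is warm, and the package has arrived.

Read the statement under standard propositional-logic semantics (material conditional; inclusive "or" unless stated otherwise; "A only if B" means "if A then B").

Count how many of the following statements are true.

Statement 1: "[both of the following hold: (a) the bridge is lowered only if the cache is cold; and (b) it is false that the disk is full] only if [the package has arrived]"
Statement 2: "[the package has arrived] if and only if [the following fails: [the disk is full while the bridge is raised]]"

Let P = "the bridge is raised" (F), R = "the cache is warm" (T), Q = "the disk is full" (F), S = "the package has arrived" (T).

Statement 1: Parsed as ((¬P → ¬R) ∧ ¬Q) → S

¬P = ¬F = T
¬R = ¬T = F
¬P → ¬R = T → F = F
¬Q = ¬F = T
(¬P → ¬R) ∧ ¬Q = F ∧ T = F
((¬P → ¬R) ∧ ¬Q) → S = F → T = T
Hence Statement 1 is true.

Statement 2: This is S ↔ ¬(Q ∧ P).

Q ∧ P = F ∧ F = F
¬(Q ∧ P) = ¬F = T
S ↔ ¬(Q ∧ P) = T ↔ T = T
So Statement 2 is true.

Count: 2.

2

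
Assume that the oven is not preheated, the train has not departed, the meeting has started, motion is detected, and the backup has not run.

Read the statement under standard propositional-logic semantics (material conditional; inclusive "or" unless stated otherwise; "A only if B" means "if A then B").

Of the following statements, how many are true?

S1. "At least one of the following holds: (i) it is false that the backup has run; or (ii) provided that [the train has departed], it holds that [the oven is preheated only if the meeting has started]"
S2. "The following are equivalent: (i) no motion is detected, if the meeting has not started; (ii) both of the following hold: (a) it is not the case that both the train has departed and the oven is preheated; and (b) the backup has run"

Let U = "the backup has run" (F), Q = "the train has departed" (F), P = "the oven is preheated" (F), R = "the meeting has started" (T), S = "motion is detected" (T).

S1: Parsed as ~U | (Q -> (P -> R))

~U = ~F = T
P -> R = F -> T = T
Q -> (P -> R) = F -> T = T
~U | (Q -> (P -> R)) = T | T = T
Hence S1 is true.

S2: Parsed as (~R -> ~S) <-> ((Q nand P) & U)

~R = ~T = F
~S = ~T = F
~R -> ~S = F -> F = T
Q nand P = F nand F = T
(Q nand P) & U = T & F = F
(~R -> ~S) <-> ((Q nand P) & U) = T <-> F = F
So S2 is false.

True statements: 1 (S1).

1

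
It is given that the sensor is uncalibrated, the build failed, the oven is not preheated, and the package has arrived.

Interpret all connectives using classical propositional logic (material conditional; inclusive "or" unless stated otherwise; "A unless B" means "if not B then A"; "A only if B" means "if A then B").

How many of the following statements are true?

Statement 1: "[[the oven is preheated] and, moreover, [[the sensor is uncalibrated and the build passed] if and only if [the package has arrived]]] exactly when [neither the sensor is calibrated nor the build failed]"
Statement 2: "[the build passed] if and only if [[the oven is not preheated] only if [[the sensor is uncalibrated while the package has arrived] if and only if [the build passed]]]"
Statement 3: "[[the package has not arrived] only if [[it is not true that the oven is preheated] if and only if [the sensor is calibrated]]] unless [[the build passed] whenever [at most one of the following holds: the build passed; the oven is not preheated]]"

3

Let R = "the oven is preheated" (F), P = "the sensor is calibrated" (F), Q = "the build passed" (F), S = "the package has arrived" (T).

Statement 1: Parsed as (R ∧ ((¬P ∧ Q) ↔ S)) ↔ (P ↓ ¬Q)

¬P = ¬F = T
¬P ∧ Q = T ∧ F = F
(¬P ∧ Q) ↔ S = F ↔ T = F
R ∧ ((¬P ∧ Q) ↔ S) = F ∧ F = F
¬Q = ¬F = T
P ↓ ¬Q = F ↓ T = F
(R ∧ ((¬P ∧ Q) ↔ S)) ↔ (P ↓ ¬Q) = F ↔ F = T
So Statement 1 is true.

Statement 2: Formalization: Q ↔ (¬R → ((¬P ∧ S) ↔ Q))

¬R = ¬F = T
¬P = ¬F = T
¬P ∧ S = T ∧ T = T
(¬P ∧ S) ↔ Q = T ↔ F = F
¬R → ((¬P ∧ S) ↔ Q) = T → F = F
Q ↔ (¬R → ((¬P ∧ S) ↔ Q)) = F ↔ F = T
Thus Statement 2 is true.

Statement 3: Parsed as (¬S → (¬R ↔ P)) ∨ ((Q ↑ ¬R) → Q)

¬S = ¬T = F
¬R = ¬F = T
¬R ↔ P = T ↔ F = F
¬S → (¬R ↔ P) = F → F = T
¬R = ¬F = T
Q ↑ ¬R = F ↑ T = T
(Q ↑ ¬R) → Q = T → F = F
(¬S → (¬R ↔ P)) ∨ ((Q ↑ ¬R) → Q) = T ∨ F = T
Hence Statement 3 is true.

True statements: 3 (Statement 1, Statement 2, Statement 3).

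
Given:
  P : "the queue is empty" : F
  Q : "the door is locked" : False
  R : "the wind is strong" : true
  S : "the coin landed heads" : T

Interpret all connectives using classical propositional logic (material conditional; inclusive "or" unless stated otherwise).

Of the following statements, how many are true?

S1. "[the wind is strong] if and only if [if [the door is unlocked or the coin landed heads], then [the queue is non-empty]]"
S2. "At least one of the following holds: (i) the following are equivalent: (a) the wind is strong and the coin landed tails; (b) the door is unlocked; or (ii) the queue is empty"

1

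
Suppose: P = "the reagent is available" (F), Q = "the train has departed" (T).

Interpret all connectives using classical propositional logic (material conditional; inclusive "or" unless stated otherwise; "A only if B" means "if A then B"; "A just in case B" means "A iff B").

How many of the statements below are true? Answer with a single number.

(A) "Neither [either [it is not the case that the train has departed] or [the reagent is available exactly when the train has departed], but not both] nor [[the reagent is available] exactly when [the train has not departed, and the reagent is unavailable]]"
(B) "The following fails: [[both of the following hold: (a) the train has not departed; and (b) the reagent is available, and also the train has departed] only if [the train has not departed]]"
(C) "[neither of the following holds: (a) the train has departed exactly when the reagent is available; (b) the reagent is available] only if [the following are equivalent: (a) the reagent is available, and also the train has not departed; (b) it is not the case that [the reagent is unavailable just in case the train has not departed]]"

0

(A): Parsed as (not Q xor (P iff Q)) nor (P iff (not Q and not P))

not Q = not True = False
P iff Q = False iff True = False
not Q xor (P iff Q) = False xor False = False
not Q = not True = False
not P = not False = True
not Q and not P = False and True = False
P iff (not Q and not P) = False iff False = True
(not Q xor (P iff Q)) nor (P iff (not Q and not P)) = False nor True = False
Hence (A) is false.

(B): This is not ((not Q and (P and Q)) -> not Q).

not Q = not True = False
P and Q = False and True = False
not Q and (P and Q) = False and False = False
not Q = not True = False
(not Q and (P and Q)) -> not Q = False -> False = True
not ((not Q and (P and Q)) -> not Q) = not True = False
Thus (B) is false.

(C): In symbols: ((Q iff P) nor P) -> ((P and not Q) iff not (not P iff not Q))

Q iff P = True iff False = False
(Q iff P) nor P = False nor False = True
not Q = not True = False
P and not Q = False and False = False
not P = not False = True
not Q = not True = False
not P iff not Q = True iff False = False
not (not P iff not Q) = not False = True
(P and not Q) iff not (not P iff not Q) = False iff True = False
((Q iff P) nor P) -> ((P and not Q) iff not (not P iff not Q)) = True -> False = False
Hence (C) is false.

Count: 0.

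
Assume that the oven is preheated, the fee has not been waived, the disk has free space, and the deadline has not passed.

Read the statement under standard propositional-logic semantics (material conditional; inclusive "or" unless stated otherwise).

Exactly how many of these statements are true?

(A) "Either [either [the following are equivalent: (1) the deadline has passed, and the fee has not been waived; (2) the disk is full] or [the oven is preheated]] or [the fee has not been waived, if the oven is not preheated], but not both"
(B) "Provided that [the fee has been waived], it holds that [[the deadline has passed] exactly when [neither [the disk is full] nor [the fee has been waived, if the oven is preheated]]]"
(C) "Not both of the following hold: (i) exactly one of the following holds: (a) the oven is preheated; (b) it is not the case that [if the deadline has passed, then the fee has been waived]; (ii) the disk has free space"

1

Let D = "the deadline has passed" (F), L = "the fee has been waived" (F), P = "the disk is full" (F), M = "the oven is preheated" (T).

(A): Parsed as (((D ∧ ¬L) ↔ P) ∨ M) ⊕ (¬M → ¬L)

¬L = ¬F = T
D ∧ ¬L = F ∧ T = F
(D ∧ ¬L) ↔ P = F ↔ F = T
((D ∧ ¬L) ↔ P) ∨ M = T ∨ T = T
¬M = ¬T = F
¬L = ¬F = T
¬M → ¬L = F → T = T
(((D ∧ ¬L) ↔ P) ∨ M) ⊕ (¬M → ¬L) = T ⊕ T = F
Thus (A) is false.

(B): This is L → (D ↔ (P ↓ (M → L))).

M → L = T → F = F
P ↓ (M → L) = F ↓ F = T
D ↔ (P ↓ (M → L)) = F ↔ T = F
L → (D ↔ (P ↓ (M → L))) = F → F = T
Hence (B) is true.

(C): Parsed as (M ⊕ ¬(D → L)) ↑ ¬P

D → L = F → F = T
¬(D → L) = ¬T = F
M ⊕ ¬(D → L) = T ⊕ F = T
¬P = ¬F = T
(M ⊕ ¬(D → L)) ↑ ¬P = T ↑ T = F
Thus (C) is false.

1 of the 3 statements is true ((B)).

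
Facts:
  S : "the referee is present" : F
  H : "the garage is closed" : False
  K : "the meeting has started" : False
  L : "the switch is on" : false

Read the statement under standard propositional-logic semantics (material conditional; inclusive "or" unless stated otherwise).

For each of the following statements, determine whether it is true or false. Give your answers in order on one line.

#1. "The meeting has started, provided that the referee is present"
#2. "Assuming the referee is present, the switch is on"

#1 True; #2 True

#1: In symbols: S → K

S → K = F → F = T
Hence #1 is true.

#2: Formalization: S → L

S → L = F → F = T
Thus #2 is true.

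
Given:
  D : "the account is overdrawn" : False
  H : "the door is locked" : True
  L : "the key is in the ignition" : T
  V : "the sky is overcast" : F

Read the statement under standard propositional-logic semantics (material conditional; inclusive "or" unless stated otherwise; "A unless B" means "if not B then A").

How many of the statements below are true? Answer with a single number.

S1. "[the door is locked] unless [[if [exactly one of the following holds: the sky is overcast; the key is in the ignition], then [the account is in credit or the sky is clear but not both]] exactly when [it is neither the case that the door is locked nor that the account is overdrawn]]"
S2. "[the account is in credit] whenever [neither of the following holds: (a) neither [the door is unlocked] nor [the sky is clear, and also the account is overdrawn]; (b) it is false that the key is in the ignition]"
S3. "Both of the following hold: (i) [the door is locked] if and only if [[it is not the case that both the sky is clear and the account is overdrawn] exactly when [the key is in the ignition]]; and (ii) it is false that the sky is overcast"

3

S1: Formalization: H ∨ (((V ⊕ L) → (¬D ⊕ ¬V)) ↔ (H ↓ D))

V ⊕ L = F ⊕ T = T
¬D = ¬F = T
¬V = ¬F = T
¬D ⊕ ¬V = T ⊕ T = F
(V ⊕ L) → (¬D ⊕ ¬V) = T → F = F
H ↓ D = T ↓ F = F
((V ⊕ L) → (¬D ⊕ ¬V)) ↔ (H ↓ D) = F ↔ F = T
H ∨ (((V ⊕ L) → (¬D ⊕ ¬V)) ↔ (H ↓ D)) = T ∨ T = T
Hence S1 is true.

S2: Parsed as ((¬H ↓ (¬V ∧ D)) ↓ ¬L) → ¬D

¬H = ¬T = F
¬V = ¬F = T
¬V ∧ D = T ∧ F = F
¬H ↓ (¬V ∧ D) = F ↓ F = T
¬L = ¬T = F
(¬H ↓ (¬V ∧ D)) ↓ ¬L = T ↓ F = F
¬D = ¬F = T
((¬H ↓ (¬V ∧ D)) ↓ ¬L) → ¬D = F → T = T
Thus S2 is true.

S3: Parsed as (H ↔ ((¬V ↑ D) ↔ L)) ∧ ¬V

¬V = ¬F = T
¬V ↑ D = T ↑ F = T
(¬V ↑ D) ↔ L = T ↔ T = T
H ↔ ((¬V ↑ D) ↔ L) = T ↔ T = T
¬V = ¬F = T
(H ↔ ((¬V ↑ D) ↔ L)) ∧ ¬V = T ∧ T = T
So S3 is true.

Count: 3.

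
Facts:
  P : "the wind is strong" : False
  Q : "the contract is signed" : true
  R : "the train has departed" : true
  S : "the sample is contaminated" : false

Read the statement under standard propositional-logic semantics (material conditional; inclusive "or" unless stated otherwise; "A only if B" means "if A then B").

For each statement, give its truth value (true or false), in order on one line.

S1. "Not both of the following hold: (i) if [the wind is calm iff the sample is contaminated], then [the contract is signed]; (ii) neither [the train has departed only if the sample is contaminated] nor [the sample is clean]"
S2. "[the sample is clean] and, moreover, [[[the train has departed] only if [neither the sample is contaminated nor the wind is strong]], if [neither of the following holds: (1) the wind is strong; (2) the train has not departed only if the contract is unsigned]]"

S1: This is ((¬P ↔ S) → Q) ↑ ((R → S) ↓ ¬S).

¬P = ¬F = T
¬P ↔ S = T ↔ F = F
(¬P ↔ S) → Q = F → T = T
R → S = T → F = F
¬S = ¬F = T
(R → S) ↓ ¬S = F ↓ T = F
((¬P ↔ S) → Q) ↑ ((R → S) ↓ ¬S) = T ↑ F = T
Hence S1 is true.

S2: In symbols: ¬S ∧ ((P ↓ (¬R → ¬Q)) → (R → (S ↓ P)))

¬S = ¬F = T
¬R = ¬T = F
¬Q = ¬T = F
¬R → ¬Q = F → F = T
P ↓ (¬R → ¬Q) = F ↓ T = F
S ↓ P = F ↓ F = T
R → (S ↓ P) = T → T = T
(P ↓ (¬R → ¬Q)) → (R → (S ↓ P)) = F → T = T
¬S ∧ ((P ↓ (¬R → ¬Q)) → (R → (S ↓ P))) = T ∧ T = T
So S2 is true.

S1 T; S2 T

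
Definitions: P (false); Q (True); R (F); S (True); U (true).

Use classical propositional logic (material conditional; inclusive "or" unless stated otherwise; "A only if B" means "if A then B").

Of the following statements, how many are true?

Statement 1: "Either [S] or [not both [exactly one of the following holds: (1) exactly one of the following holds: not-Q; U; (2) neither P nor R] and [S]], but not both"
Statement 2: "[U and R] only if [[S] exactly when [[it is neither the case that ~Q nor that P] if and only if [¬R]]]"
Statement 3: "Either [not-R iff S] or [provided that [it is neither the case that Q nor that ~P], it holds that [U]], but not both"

Statement 1: Parsed as S xor (((not Q xor U) xor (P nor R)) nand S)

not Q = not True = False
not Q xor U = False xor True = True
P nor R = False nor False = True
(not Q xor U) xor (P nor R) = True xor True = False
((not Q xor U) xor (P nor R)) nand S = False nand True = True
S xor (((not Q xor U) xor (P nor R)) nand S) = True xor True = False
Thus Statement 1 is false.

Statement 2: In symbols: (U and R) -> (S iff ((not Q nor P) iff not R))

U and R = True and False = False
not Q = not True = False
not Q nor P = False nor False = True
not R = not False = True
(not Q nor P) iff not R = True iff True = True
S iff ((not Q nor P) iff not R) = True iff True = True
(U and R) -> (S iff ((not Q nor P) iff not R)) = False -> True = True
Thus Statement 2 is true.

Statement 3: This is (not R iff S) xor ((Q nor not P) -> U).

not R = not False = True
not R iff S = True iff True = True
not P = not False = True
Q nor not P = True nor True = False
(Q nor not P) -> U = False -> True = True
(not R iff S) xor ((Q nor not P) -> U) = True xor True = False
Thus Statement 3 is false.

True statements: 1.

1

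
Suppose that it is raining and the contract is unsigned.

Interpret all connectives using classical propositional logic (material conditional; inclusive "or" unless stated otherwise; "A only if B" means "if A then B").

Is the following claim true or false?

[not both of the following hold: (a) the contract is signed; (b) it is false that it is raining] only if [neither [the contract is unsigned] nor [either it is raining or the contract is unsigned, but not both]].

false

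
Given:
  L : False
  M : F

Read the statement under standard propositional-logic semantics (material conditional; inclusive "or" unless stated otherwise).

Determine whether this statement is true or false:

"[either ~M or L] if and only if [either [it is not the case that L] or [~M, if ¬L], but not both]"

false

In symbols: (not M or L) iff (not L xor (not L -> not M))

not M = not False = True
not M or L = True or False = True
not L = not False = True
not L = not False = True
not M = not False = True
not L -> not M = True -> True = True
not L xor (not L -> not M) = True xor True = False
(not M or L) iff (not L xor (not L -> not M)) = True iff False = False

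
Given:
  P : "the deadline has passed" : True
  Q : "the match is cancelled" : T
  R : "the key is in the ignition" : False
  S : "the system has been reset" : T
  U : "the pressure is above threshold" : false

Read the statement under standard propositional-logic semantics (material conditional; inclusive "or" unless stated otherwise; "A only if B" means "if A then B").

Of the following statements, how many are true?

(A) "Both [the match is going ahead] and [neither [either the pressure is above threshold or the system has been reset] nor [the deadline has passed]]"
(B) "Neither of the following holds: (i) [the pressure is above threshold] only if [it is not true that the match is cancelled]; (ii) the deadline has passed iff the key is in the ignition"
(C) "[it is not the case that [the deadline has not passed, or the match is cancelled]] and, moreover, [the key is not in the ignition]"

(A): Parsed as ~Q & ((U | S) nor P)

~Q = ~T = F
U | S = F | T = T
(U | S) nor P = T nor T = F
~Q & ((U | S) nor P) = F & F = F
Thus (A) is false.

(B): Formalization: (U -> ~Q) nor (P <-> R)

~Q = ~T = F
U -> ~Q = F -> F = T
P <-> R = T <-> F = F
(U -> ~Q) nor (P <-> R) = T nor F = F
Hence (B) is false.

(C): This is ~(~P | Q) & ~R.

~P = ~T = F
~P | Q = F | T = T
~(~P | Q) = ~T = F
~R = ~F = T
~(~P | Q) & ~R = F & T = F
Thus (C) is false.

Count: 0.

0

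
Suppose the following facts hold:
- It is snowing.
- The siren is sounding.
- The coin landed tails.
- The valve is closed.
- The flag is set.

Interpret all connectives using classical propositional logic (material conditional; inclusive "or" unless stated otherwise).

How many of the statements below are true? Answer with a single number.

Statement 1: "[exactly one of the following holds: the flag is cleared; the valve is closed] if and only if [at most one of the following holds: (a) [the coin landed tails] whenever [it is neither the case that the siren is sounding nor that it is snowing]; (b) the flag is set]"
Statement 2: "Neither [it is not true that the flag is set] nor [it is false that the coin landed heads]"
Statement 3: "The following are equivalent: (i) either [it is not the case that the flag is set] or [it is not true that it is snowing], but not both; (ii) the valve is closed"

Let N = "the flag is set" (T), Q = "the valve is open" (F), G = "the siren is sounding" (T), K = "it is snowing" (T), P = "the coin landed heads" (F).

Statement 1: This is (¬N ⊕ ¬Q) ↔ (((G ↓ K) → ¬P) ↑ N).

¬N = ¬T = F
¬Q = ¬F = T
¬N ⊕ ¬Q = F ⊕ T = T
G ↓ K = T ↓ T = F
¬P = ¬F = T
(G ↓ K) → ¬P = F → T = T
((G ↓ K) → ¬P) ↑ N = T ↑ T = F
(¬N ⊕ ¬Q) ↔ (((G ↓ K) → ¬P) ↑ N) = T ↔ F = F
Hence Statement 1 is false.

Statement 2: In symbols: ¬N ↓ ¬P

¬N = ¬T = F
¬P = ¬F = T
¬N ↓ ¬P = F ↓ T = F
So Statement 2 is false.

Statement 3: Formalization: (¬N ⊕ ¬K) ↔ ¬Q

¬N = ¬T = F
¬K = ¬T = F
¬N ⊕ ¬K = F ⊕ F = F
¬Q = ¬F = T
(¬N ⊕ ¬K) ↔ ¬Q = F ↔ T = F
Thus Statement 3 is false.

0 of the 3 statements are true (none).

0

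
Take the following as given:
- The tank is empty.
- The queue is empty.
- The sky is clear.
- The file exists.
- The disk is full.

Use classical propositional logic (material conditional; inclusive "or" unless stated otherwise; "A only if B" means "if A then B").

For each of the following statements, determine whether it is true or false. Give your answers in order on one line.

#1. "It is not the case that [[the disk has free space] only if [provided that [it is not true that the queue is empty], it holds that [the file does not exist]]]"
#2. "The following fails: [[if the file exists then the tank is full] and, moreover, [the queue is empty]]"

Let N = "the disk is full" (True), G = "the queue is empty" (True), M = "the file exists" (True), H = "the tank is full" (False).

#1: Formalization: not (not N -> (not G -> not M))

not N = not True = False
not G = not True = False
not M = not True = False
not G -> not M = False -> False = True
not N -> (not G -> not M) = False -> True = True
not (not N -> (not G -> not M)) = not True = False
So #1 is false.

#2: This is not ((M -> H) and G).

M -> H = True -> False = False
(M -> H) and G = False and True = False
not ((M -> H) and G) = not False = True
Thus #2 is true.

#1 F / #2 T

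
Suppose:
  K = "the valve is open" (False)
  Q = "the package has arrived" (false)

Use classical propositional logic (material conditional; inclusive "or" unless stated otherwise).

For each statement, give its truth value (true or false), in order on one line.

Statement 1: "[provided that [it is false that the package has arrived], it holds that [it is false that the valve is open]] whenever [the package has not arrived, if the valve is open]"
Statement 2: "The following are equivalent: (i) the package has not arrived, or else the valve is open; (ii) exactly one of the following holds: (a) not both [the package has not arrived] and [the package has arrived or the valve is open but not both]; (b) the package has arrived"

Statement 1 True; Statement 2 True

Statement 1: In symbols: (K → ¬Q) → (¬Q → ¬K)

¬Q = ¬F = T
K → ¬Q = F → T = T
¬Q = ¬F = T
¬K = ¬F = T
¬Q → ¬K = T → T = T
(K → ¬Q) → (¬Q → ¬K) = T → T = T
Thus Statement 1 is true.

Statement 2: This is (¬Q ∨ K) ↔ ((¬Q ↑ (Q ⊕ K)) ⊕ Q).

¬Q = ¬F = T
¬Q ∨ K = T ∨ F = T
¬Q = ¬F = T
Q ⊕ K = F ⊕ F = F
¬Q ↑ (Q ⊕ K) = T ↑ F = T
(¬Q ↑ (Q ⊕ K)) ⊕ Q = T ⊕ F = T
(¬Q ∨ K) ↔ ((¬Q ↑ (Q ⊕ K)) ⊕ Q) = T ↔ T = T
Thus Statement 2 is true.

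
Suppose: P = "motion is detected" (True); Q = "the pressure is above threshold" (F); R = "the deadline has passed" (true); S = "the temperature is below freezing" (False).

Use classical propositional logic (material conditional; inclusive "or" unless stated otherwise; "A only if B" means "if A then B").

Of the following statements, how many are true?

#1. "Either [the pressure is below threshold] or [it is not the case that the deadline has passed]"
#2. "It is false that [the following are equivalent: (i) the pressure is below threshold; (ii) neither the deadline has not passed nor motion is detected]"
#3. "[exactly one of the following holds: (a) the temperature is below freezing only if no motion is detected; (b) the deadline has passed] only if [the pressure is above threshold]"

3

#1: Parsed as not Q or not R

not Q = not False = True
not R = not True = False
not Q or not R = True or False = True
Hence #1 is true.

#2: Parsed as not (not Q iff (not R nor P))

not Q = not False = True
not R = not True = False
not R nor P = False nor True = False
not Q iff (not R nor P) = True iff False = False
not (not Q iff (not R nor P)) = not False = True
Thus #2 is true.

#3: In symbols: ((S -> not P) xor R) -> Q

not P = not True = False
S -> not P = False -> False = True
(S -> not P) xor R = True xor True = False
((S -> not P) xor R) -> Q = False -> False = True
So #3 is true.

Count: 3.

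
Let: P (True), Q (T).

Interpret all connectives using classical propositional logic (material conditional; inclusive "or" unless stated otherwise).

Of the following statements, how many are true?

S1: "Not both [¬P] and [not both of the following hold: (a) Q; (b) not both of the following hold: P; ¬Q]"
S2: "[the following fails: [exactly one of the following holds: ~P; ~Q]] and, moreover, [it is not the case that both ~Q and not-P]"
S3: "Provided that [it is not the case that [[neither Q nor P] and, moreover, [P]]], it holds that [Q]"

3

S1: Parsed as ¬P ↑ (Q ↑ (P ↑ ¬Q))

¬P = ¬T = F
¬Q = ¬T = F
P ↑ ¬Q = T ↑ F = T
Q ↑ (P ↑ ¬Q) = T ↑ T = F
¬P ↑ (Q ↑ (P ↑ ¬Q)) = F ↑ F = T
Thus S1 is true.

S2: Formalization: ¬(¬P ⊕ ¬Q) ∧ (¬Q ↑ ¬P)

¬P = ¬T = F
¬Q = ¬T = F
¬P ⊕ ¬Q = F ⊕ F = F
¬(¬P ⊕ ¬Q) = ¬F = T
¬Q = ¬T = F
¬P = ¬T = F
¬Q ↑ ¬P = F ↑ F = T
¬(¬P ⊕ ¬Q) ∧ (¬Q ↑ ¬P) = T ∧ T = T
Thus S2 is true.

S3: This is ¬((Q ↓ P) ∧ P) → Q.

Q ↓ P = T ↓ T = F
(Q ↓ P) ∧ P = F ∧ T = F
¬((Q ↓ P) ∧ P) = ¬F = T
¬((Q ↓ P) ∧ P) → Q = T → T = T
Hence S3 is true.

Count: 3.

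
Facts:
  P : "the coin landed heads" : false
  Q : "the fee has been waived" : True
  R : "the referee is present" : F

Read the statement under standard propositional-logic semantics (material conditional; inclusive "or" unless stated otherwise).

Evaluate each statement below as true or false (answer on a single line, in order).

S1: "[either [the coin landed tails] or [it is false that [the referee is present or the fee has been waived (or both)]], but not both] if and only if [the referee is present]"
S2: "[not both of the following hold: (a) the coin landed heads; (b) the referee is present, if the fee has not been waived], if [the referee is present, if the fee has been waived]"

S1: Formalization: (not P xor not (R or Q)) iff R

not P = not False = True
R or Q = False or True = True
not (R or Q) = not True = False
not P xor not (R or Q) = True xor False = True
(not P xor not (R or Q)) iff R = True iff False = False
Thus S1 is false.

S2: Parsed as (Q -> R) -> (P nand (not Q -> R))

Q -> R = True -> False = False
not Q = not True = False
not Q -> R = False -> False = True
P nand (not Q -> R) = False nand True = True
(Q -> R) -> (P nand (not Q -> R)) = False -> True = True
So S2 is true.

S1 false / S2 true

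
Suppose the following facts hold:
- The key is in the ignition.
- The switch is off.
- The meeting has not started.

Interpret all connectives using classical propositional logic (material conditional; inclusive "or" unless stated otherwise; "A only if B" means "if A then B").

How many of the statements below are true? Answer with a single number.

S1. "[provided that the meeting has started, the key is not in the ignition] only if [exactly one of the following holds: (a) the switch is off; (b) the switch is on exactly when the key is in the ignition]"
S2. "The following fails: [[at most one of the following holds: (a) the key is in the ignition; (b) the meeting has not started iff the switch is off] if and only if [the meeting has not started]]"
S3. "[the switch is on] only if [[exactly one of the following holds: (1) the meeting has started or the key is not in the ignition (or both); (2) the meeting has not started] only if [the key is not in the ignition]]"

3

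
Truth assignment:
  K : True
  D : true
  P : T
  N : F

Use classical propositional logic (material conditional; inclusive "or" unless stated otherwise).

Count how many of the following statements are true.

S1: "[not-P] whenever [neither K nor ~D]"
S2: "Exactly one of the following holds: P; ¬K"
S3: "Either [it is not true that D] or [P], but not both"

S1: In symbols: (K nor not D) -> not P

not D = not True = False
K nor not D = True nor False = False
not P = not True = False
(K nor not D) -> not P = False -> False = True
So S1 is true.

S2: This is P xor not K.

not K = not True = False
P xor not K = True xor False = True
So S2 is true.

S3: Formalization: not D xor P

not D = not True = False
not D xor P = False xor True = True
So S3 is true.

True statements: 3.

3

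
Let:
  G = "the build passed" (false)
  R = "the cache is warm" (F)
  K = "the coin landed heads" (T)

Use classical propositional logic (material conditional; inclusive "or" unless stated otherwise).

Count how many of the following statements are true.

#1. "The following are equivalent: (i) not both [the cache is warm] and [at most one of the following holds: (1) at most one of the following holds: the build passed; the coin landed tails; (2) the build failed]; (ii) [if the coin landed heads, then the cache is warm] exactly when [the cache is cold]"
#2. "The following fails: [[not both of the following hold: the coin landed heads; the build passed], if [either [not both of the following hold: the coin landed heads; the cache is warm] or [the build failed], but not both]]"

#1: In symbols: (R nand ((G nand ~K) nand ~G)) <-> ((K -> R) <-> ~R)

~K = ~T = F
G nand ~K = F nand F = T
~G = ~F = T
(G nand ~K) nand ~G = T nand T = F
R nand ((G nand ~K) nand ~G) = F nand F = T
K -> R = T -> F = F
~R = ~F = T
(K -> R) <-> ~R = F <-> T = F
(R nand ((G nand ~K) nand ~G)) <-> ((K -> R) <-> ~R) = T <-> F = F
Thus #1 is false.

#2: Parsed as ~(((K nand R) xor ~G) -> (K nand G))

K nand R = T nand F = T
~G = ~F = T
(K nand R) xor ~G = T xor T = F
K nand G = T nand F = T
((K nand R) xor ~G) -> (K nand G) = F -> T = T
~(((K nand R) xor ~G) -> (K nand G)) = ~T = F
Thus #2 is false.

Count: 0.

0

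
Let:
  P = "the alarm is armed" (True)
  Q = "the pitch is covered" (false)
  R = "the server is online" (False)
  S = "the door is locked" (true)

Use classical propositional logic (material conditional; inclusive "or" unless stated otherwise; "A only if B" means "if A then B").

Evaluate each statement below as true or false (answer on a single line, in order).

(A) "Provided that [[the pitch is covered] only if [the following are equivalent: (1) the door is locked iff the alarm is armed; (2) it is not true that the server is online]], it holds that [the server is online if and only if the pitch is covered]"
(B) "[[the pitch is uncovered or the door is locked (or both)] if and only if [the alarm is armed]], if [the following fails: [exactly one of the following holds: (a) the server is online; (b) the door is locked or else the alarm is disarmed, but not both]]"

(A) true / (B) true

(A): Formalization: (Q -> ((S iff P) iff not R)) -> (R iff Q)

S iff P = True iff True = True
not R = not False = True
(S iff P) iff not R = True iff True = True
Q -> ((S iff P) iff not R) = False -> True = True
R iff Q = False iff False = True
(Q -> ((S iff P) iff not R)) -> (R iff Q) = True -> True = True
So (A) is true.

(B): Formalization: not (R xor (S xor not P)) -> ((not Q or S) iff P)

not P = not True = False
S xor not P = True xor False = True
R xor (S xor not P) = False xor True = True
not (R xor (S xor not P)) = not True = False
not Q = not False = True
not Q or S = True or True = True
(not Q or S) iff P = True iff True = True
not (R xor (S xor not P)) -> ((not Q or S) iff P) = False -> True = True
So (B) is true.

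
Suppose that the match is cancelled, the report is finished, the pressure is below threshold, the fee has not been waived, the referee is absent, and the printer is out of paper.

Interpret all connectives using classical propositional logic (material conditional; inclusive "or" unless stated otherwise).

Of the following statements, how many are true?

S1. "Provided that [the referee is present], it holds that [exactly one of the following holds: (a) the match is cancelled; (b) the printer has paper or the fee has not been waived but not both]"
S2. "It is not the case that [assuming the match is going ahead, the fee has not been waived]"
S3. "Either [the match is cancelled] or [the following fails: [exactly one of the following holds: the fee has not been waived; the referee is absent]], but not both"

Let V = "the referee is present" (F), N = "the match is cancelled" (T), G = "the printer has paper" (F), U = "the fee has been waived" (F).

S1: In symbols: V → (N ⊕ (G ⊕ ¬U))

¬U = ¬F = T
G ⊕ ¬U = F ⊕ T = T
N ⊕ (G ⊕ ¬U) = T ⊕ T = F
V → (N ⊕ (G ⊕ ¬U)) = F → F = T
So S1 is true.

S2: In symbols: ¬(¬N → ¬U)

¬N = ¬T = F
¬U = ¬F = T
¬N → ¬U = F → T = T
¬(¬N → ¬U) = ¬T = F
So S2 is false.

S3: Formalization: N ⊕ ¬(¬U ⊕ ¬V)

¬U = ¬F = T
¬V = ¬F = T
¬U ⊕ ¬V = T ⊕ T = F
¬(¬U ⊕ ¬V) = ¬F = T
N ⊕ ¬(¬U ⊕ ¬V) = T ⊕ T = F
Hence S3 is false.

True statements: 1.

1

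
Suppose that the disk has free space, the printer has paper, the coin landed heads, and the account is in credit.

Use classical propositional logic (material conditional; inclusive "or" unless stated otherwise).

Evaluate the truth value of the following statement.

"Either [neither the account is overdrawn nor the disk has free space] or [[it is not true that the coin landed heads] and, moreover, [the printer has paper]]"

Let S = "the account is overdrawn" (F), P = "the disk is full" (F), R = "the coin landed heads" (T), Q = "the printer has paper" (T).
Parsed as (S ↓ ¬P) ∨ (¬R ∧ Q)

¬P = ¬F = T
S ↓ ¬P = F ↓ T = F
¬R = ¬T = F
¬R ∧ Q = F ∧ T = F
(S ↓ ¬P) ∨ (¬R ∧ Q) = F ∨ F = F

false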